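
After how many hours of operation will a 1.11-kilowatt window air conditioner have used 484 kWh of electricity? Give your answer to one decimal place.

Hours = 484 kWh ÷ 1.11 kW = 436.0 h

436.0 h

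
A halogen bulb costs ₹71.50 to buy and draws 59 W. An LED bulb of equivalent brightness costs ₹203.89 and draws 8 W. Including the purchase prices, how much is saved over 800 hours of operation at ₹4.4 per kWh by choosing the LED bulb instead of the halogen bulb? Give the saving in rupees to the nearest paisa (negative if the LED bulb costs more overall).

₹47.13

halogen bulb: ₹71.50 + (59/1000) kW × 800 h × ₹4.4 = ₹71.50 + ₹207.68 = ₹279.18
LED bulb: ₹203.89 + (8/1000) kW × 800 h × ₹4.4 = ₹203.89 + ₹28.16 = ₹232.05
Saving = ₹279.18 − ₹232.05 = ₹47.13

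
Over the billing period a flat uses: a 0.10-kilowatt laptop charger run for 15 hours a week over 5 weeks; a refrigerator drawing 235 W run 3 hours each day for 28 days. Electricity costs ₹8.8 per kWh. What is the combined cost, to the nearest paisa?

₹239.71

laptop charger: Runtime = 15 h/week × 5 weeks = 75 h
laptop charger: 0.1 kW × 75 h = 7.5 kWh
refrigerator: Runtime = 3 h/day × 28 days = 84 h
refrigerator: 0.235 kW × 84 h = 19.74 kWh
Total energy = 27.24 kWh
Cost = 27.24 × ₹8.8 = ₹239.71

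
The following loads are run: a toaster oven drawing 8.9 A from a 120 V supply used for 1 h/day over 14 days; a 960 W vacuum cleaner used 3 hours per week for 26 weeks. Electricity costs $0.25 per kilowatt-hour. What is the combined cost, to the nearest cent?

toaster oven: Power = 8.9 A × 120 V = 1068 W = 1.068 kW
toaster oven: Runtime = 1 h/day × 14 days = 14 h
toaster oven: 1.068 kW × 14 h = 14.952 kWh
vacuum cleaner: Runtime = 3 h/week × 26 weeks = 78 h
vacuum cleaner: 0.96 kW × 78 h = 74.88 kWh
Total energy = 89.832 kWh
Cost = 89.832 × $0.25 = $22.46

$22.46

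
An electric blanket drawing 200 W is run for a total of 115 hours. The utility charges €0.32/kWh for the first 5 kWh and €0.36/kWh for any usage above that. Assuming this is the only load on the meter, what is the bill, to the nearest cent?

€8.08

Energy = 0.2 kW × 115 h = 23 kWh
Tier 1 (0–5 kWh): 5 × €0.32 = €1.6
Above 5 kWh: 18 × €0.36 = €6.48
Bill = €8.08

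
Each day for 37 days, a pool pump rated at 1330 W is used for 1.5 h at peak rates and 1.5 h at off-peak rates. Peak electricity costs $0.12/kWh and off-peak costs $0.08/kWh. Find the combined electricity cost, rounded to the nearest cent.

Peak energy = 1.33 kW × 1.5 h × 37 = 73.815 kWh
Off-peak energy = 1.33 kW × 1.5 h × 37 = 73.815 kWh
Cost = 73.815 × $0.12 + 73.815 × $0.08 = $8.8578 + $5.9052 = $14.76

$14.76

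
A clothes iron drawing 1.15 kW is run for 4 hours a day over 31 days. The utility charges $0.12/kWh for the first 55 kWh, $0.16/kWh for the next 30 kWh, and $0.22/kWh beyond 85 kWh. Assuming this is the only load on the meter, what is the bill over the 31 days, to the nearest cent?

$24.07

Runtime = 4 h/day × 31 days = 124 h
Energy = 1.15 kW × 124 h = 142.6 kWh
Tier 1 (0–55 kWh): 55 × $0.12 = $6.6
Tier 2 (55–85 kWh): 30 × $0.16 = $4.8
Above 85 kWh: 57.6 × $0.22 = $12.672
Bill = $24.07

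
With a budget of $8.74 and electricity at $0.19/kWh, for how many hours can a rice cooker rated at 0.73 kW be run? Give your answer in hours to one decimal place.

Energy available = $8.74 ÷ $0.19/kWh = 46 kWh
Hours = 46 kWh ÷ 0.73 kW = 63.0 h

63.0 h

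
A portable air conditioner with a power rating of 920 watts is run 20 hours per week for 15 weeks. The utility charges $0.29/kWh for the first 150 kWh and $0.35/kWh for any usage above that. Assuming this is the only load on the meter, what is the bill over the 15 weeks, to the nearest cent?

$87.60

Runtime = 20 h/week × 15 weeks = 300 h
Energy = 0.92 kW × 300 h = 276 kWh
Tier 1 (0–150 kWh): 150 × $0.29 = $43.5
Above 150 kWh: 126 × $0.35 = $44.1
Bill = $87.60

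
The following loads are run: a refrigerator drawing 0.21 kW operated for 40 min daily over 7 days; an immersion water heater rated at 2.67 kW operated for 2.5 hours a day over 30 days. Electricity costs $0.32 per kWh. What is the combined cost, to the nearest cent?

refrigerator: Runtime = 40 min × 7 = 280 min = 4.666666… h
refrigerator: 0.21 kW × 4.666666… h = 0.98 kWh
immersion water heater: Runtime = 2.5 h/day × 30 days = 75 h
immersion water heater: 2.67 kW × 75 h = 200.25 kWh
Total energy = 201.23 kWh
Cost = 201.23 × $0.32 = $64.39

$64.39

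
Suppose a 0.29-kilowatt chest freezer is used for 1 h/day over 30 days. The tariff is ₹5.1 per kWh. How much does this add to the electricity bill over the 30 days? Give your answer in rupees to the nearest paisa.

₹44.37

Runtime = 1 h/day × 30 days = 30 h
Energy = 0.29 kW × 30 h = 8.7 kWh
Cost = 8.7 kWh × ₹5.1/kWh = ₹44.37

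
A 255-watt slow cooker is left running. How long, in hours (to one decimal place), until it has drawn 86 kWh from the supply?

Hours = 86 kWh ÷ 0.255 kW = 337.3 h

337.3 h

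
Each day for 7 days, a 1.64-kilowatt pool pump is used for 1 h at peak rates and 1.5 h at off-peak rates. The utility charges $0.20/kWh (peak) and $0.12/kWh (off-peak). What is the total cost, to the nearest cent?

$4.36

Peak energy = 1.64 kW × 1 h × 7 = 11.48 kWh
Off-peak energy = 1.64 kW × 1.5 h × 7 = 17.22 kWh
Cost = 11.48 × $0.20 + 17.22 × $0.12 = $2.296 + $2.0664 = $4.36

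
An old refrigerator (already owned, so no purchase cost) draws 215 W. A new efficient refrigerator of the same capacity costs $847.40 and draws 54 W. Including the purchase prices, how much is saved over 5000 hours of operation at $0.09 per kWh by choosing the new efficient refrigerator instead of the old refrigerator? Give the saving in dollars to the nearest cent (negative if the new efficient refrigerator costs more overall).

-$774.95

old refrigerator: $0.00 + (215/1000) kW × 5000 h × $0.09 = $0.00 + $96.75 = $96.75
new efficient refrigerator: $847.40 + (54/1000) kW × 5000 h × $0.09 = $847.40 + $24.3 = $871.7
Saving = $96.75 − $871.7 = −$774.95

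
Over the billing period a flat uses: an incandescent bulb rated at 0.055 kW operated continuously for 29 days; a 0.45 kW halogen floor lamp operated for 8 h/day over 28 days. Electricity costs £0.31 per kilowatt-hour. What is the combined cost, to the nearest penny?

incandescent bulb: Runtime = 24 h × 29 = 696 h
incandescent bulb: 0.055 kW × 696 h = 38.28 kWh
halogen floor lamp: Runtime = 8 h/day × 28 days = 224 h
halogen floor lamp: 0.45 kW × 224 h = 100.8 kWh
Total energy = 139.08 kWh
Cost = 139.08 × £0.31 = £43.11

£43.11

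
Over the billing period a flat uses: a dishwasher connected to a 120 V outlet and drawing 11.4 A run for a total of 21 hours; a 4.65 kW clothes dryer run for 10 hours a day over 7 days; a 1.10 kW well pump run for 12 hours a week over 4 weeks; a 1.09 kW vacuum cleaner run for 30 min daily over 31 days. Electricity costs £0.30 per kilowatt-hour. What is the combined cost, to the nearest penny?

dishwasher: Power = 11.4 A × 120 V = 1368 W = 1.368 kW
dishwasher: 1.368 kW × 21 h = 28.728 kWh
clothes dryer: Runtime = 10 h/day × 7 days = 70 h
clothes dryer: 4.65 kW × 70 h = 325.5 kWh
well pump: Runtime = 12 h/week × 4 weeks = 48 h
well pump: 1.1 kW × 48 h = 52.8 kWh
vacuum cleaner: Runtime = 30 min × 31 = 930 min = 15.5 h
vacuum cleaner: 1.09 kW × 15.5 h = 16.895 kWh
Total energy = 423.923 kWh
Cost = 423.923 × £0.30 = £127.18

£127.18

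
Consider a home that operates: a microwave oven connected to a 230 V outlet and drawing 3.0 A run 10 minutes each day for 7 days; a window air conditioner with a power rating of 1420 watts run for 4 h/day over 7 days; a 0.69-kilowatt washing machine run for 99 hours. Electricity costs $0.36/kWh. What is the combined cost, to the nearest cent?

$39.20

microwave oven: Power = 3.0 A × 230 V = 690 W = 0.69 kW
microwave oven: Runtime = 10 min × 7 = 70 min = 1.166666… h
microwave oven: 0.69 kW × 1.166666… h = 0.805 kWh
window air conditioner: Runtime = 4 h/day × 7 days = 28 h
window air conditioner: 1.42 kW × 28 h = 39.76 kWh
washing machine: 0.69 kW × 99 h = 68.31 kWh
Total energy = 108.875 kWh
Cost = 108.875 × $0.36 = $39.20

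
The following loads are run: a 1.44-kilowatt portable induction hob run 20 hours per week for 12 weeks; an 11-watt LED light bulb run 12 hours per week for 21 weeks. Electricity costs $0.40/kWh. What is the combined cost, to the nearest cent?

portable induction hob: Runtime = 20 h/week × 12 weeks = 240 h
portable induction hob: 1.44 kW × 240 h = 345.6 kWh
LED light bulb: Runtime = 12 h/week × 21 weeks = 252 h
LED light bulb: 0.011 kW × 252 h = 2.772 kWh
Total energy = 348.372 kWh
Cost = 348.372 × $0.40 = $139.35

$139.35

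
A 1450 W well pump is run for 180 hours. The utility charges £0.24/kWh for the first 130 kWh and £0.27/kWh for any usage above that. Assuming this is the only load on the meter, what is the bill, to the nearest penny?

£66.57

Energy = 1.45 kW × 180 h = 261 kWh
Tier 1 (0–130 kWh): 130 × £0.24 = £31.2
Above 130 kWh: 131 × £0.27 = £35.37
Bill = £66.57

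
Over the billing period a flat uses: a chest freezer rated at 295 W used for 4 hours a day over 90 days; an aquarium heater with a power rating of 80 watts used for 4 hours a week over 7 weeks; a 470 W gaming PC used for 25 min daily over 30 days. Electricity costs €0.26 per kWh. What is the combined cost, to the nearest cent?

€29.72

chest freezer: Runtime = 4 h/day × 90 days = 360 h
chest freezer: 0.295 kW × 360 h = 106.2 kWh
aquarium heater: Runtime = 4 h/week × 7 weeks = 28 h
aquarium heater: 0.08 kW × 28 h = 2.24 kWh
gaming PC: Runtime = 25 min × 30 = 750 min = 12.5 h
gaming PC: 0.47 kW × 12.5 h = 5.875 kWh
Total energy = 114.315 kWh
Cost = 114.315 × €0.26 = €29.72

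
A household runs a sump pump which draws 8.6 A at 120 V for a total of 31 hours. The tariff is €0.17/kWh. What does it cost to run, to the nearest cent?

€5.44

Power = 8.6 A × 120 V = 1032 W = 1.032 kW
Energy = 1.032 kW × 31 h = 31.992 kWh
Cost = 31.992 kWh × €0.17/kWh = €5.44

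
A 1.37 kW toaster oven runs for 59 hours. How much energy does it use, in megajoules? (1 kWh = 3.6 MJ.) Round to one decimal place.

Energy = 1.37 kW × 59 h = 80.83 kWh
= 80.83 × 3.6 MJ = 291.0 MJ

291.0 MJ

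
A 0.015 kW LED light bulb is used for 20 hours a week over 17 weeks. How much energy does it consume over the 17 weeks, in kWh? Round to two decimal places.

5.10 kWh

Runtime = 20 h/week × 17 weeks = 340 h
Energy = 0.015 kW × 340 h = 5.1 kWh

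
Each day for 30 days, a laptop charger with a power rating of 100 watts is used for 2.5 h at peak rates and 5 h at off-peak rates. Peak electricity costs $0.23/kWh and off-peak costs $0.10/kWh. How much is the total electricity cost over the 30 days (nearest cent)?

$3.23

Peak energy = 0.1 kW × 2.5 h × 30 = 7.5 kWh
Off-peak energy = 0.1 kW × 5 h × 30 = 15 kWh
Cost = 7.5 × $0.23 + 15 × $0.10 = $1.725 + $1.5 = $3.23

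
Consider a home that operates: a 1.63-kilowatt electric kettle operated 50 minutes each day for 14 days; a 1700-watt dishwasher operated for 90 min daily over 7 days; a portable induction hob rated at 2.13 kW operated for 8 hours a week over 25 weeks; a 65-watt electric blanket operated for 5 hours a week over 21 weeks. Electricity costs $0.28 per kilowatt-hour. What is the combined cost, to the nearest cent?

$131.51

electric kettle: Runtime = 50 min × 14 = 700 min = 11.666666… h
electric kettle: 1.63 kW × 11.666666… h = 19.016666… kWh
dishwasher: Runtime = 90 min × 7 = 630 min = 10.5 h
dishwasher: 1.7 kW × 10.5 h = 17.85 kWh
portable induction hob: Runtime = 8 h/week × 25 weeks = 200 h
portable induction hob: 2.13 kW × 200 h = 426 kWh
electric blanket: Runtime = 5 h/week × 21 weeks = 105 h
electric blanket: 0.065 kW × 105 h = 6.825 kWh
Total energy = 469.691666… kWh
Cost = 469.691666… × $0.28 = $131.51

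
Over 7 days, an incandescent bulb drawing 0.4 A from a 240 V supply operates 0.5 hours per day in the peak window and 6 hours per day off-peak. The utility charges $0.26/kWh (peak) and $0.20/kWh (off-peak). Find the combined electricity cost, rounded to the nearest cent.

Power = 0.4 A × 240 V = 96 W = 0.096 kW
Peak energy = 0.096 kW × 0.5 h × 7 = 0.336 kWh
Off-peak energy = 0.096 kW × 6 h × 7 = 4.032 kWh
Cost = 0.336 × $0.26 + 4.032 × $0.20 = $0.08736 + $0.8064 = $0.89

$0.89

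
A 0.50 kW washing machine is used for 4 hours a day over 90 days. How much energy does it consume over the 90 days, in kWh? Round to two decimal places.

Runtime = 4 h/day × 90 days = 360 h
Energy = 0.5 kW × 360 h = 180 kWh

180.00 kWh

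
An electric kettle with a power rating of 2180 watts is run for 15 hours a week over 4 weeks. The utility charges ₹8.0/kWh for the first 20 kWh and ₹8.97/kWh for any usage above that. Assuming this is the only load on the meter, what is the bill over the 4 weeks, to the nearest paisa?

₹1153.88

Runtime = 15 h/week × 4 weeks = 60 h
Energy = 2.18 kW × 60 h = 130.8 kWh
Tier 1 (0–20 kWh): 20 × ₹8.0 = ₹160
Above 20 kWh: 110.8 × ₹8.97 = ₹993.876
Bill = ₹1153.88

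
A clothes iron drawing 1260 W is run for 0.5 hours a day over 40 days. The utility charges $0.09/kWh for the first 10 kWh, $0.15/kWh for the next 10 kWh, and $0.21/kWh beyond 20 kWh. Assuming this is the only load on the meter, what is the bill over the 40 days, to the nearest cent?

Runtime = 0.5 h/day × 40 days = 20 h
Energy = 1.26 kW × 20 h = 25.2 kWh
Tier 1 (0–10 kWh): 10 × $0.09 = $0.9
Tier 2 (10–20 kWh): 10 × $0.15 = $1.5
Above 20 kWh: 5.2 × $0.21 = $1.092
Bill = $3.49

$3.49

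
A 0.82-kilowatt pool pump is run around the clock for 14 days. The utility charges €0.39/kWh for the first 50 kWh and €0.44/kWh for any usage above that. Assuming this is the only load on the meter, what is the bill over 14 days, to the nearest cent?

€118.73

Runtime = 24 h × 14 = 336 h
Energy = 0.82 kW × 336 h = 275.52 kWh
Tier 1 (0–50 kWh): 50 × €0.39 = €19.5
Above 50 kWh: 225.52 × €0.44 = €99.2288
Bill = €118.73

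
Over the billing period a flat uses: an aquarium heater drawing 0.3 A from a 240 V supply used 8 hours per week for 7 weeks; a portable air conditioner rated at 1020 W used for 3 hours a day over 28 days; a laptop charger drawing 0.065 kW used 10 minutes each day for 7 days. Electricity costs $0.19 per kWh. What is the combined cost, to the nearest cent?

$17.06

aquarium heater: Power = 0.3 A × 240 V = 72 W = 0.072 kW
aquarium heater: Runtime = 8 h/week × 7 weeks = 56 h
aquarium heater: 0.072 kW × 56 h = 4.032 kWh
portable air conditioner: Runtime = 3 h/day × 28 days = 84 h
portable air conditioner: 1.02 kW × 84 h = 85.68 kWh
laptop charger: Runtime = 10 min × 7 = 70 min = 1.166666… h
laptop charger: 0.065 kW × 1.166666… h = 0.075833… kWh
Total energy = 89.787833… kWh
Cost = 89.787833… × $0.19 = $17.06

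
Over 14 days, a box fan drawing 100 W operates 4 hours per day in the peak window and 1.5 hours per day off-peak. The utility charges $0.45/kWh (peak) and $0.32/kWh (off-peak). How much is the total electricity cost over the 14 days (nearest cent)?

$3.19

Peak energy = 0.1 kW × 4 h × 14 = 5.6 kWh
Off-peak energy = 0.1 kW × 1.5 h × 14 = 2.1 kWh
Cost = 5.6 × $0.45 + 2.1 × $0.32 = $2.52 + $0.672 = $3.19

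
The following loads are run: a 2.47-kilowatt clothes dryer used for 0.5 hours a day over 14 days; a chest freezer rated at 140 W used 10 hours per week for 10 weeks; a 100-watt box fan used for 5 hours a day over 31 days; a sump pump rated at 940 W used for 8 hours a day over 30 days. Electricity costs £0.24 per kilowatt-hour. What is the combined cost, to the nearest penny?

clothes dryer: Runtime = 0.5 h/day × 14 days = 7 h
clothes dryer: 2.47 kW × 7 h = 17.29 kWh
chest freezer: Runtime = 10 h/week × 10 weeks = 100 h
chest freezer: 0.14 kW × 100 h = 14 kWh
box fan: Runtime = 5 h/day × 31 days = 155 h
box fan: 0.1 kW × 155 h = 15.5 kWh
sump pump: Runtime = 8 h/day × 30 days = 240 h
sump pump: 0.94 kW × 240 h = 225.6 kWh
Total energy = 272.39 kWh
Cost = 272.39 × £0.24 = £65.37

£65.37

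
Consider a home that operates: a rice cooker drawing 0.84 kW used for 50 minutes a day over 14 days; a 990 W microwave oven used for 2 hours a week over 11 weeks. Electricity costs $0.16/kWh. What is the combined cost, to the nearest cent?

$5.05

rice cooker: Runtime = 50 min × 14 = 700 min = 11.666666… h
rice cooker: 0.84 kW × 11.666666… h = 9.8 kWh
microwave oven: Runtime = 2 h/week × 11 weeks = 22 h
microwave oven: 0.99 kW × 22 h = 21.78 kWh
Total energy = 31.58 kWh
Cost = 31.58 × $0.16 = $5.05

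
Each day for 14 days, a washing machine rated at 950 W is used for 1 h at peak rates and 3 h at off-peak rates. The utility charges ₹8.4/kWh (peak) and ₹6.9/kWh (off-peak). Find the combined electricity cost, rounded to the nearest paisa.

₹387.03

Peak energy = 0.95 kW × 1 h × 14 = 13.3 kWh
Off-peak energy = 0.95 kW × 3 h × 14 = 39.9 kWh
Cost = 13.3 × ₹8.4 + 39.9 × ₹6.9 = ₹111.72 + ₹275.31 = ₹387.03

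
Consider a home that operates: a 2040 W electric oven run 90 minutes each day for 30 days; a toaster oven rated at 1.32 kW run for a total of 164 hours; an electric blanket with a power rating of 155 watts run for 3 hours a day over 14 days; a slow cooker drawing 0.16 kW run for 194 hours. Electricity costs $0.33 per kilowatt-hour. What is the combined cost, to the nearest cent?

$114.12

electric oven: Runtime = 90 min × 30 = 2700 min = 45 h
electric oven: 2.04 kW × 45 h = 91.8 kWh
toaster oven: 1.32 kW × 164 h = 216.48 kWh
electric blanket: Runtime = 3 h/day × 14 days = 42 h
electric blanket: 0.155 kW × 42 h = 6.51 kWh
slow cooker: 0.16 kW × 194 h = 31.04 kWh
Total energy = 345.83 kWh
Cost = 345.83 × $0.33 = $114.12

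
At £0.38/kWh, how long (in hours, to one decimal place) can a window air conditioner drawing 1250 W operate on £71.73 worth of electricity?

Energy available = £71.73 ÷ £0.38/kWh = 188.7632 kWh
Hours = 188.7632 kWh ÷ 1.25 kW = 151.0 h

151.0 h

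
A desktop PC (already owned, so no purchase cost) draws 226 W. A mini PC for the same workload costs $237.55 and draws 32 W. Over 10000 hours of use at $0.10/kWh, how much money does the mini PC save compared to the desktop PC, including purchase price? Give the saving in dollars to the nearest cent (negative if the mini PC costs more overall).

desktop PC: $0.00 + (226/1000) kW × 10000 h × $0.10 = $0.00 + $226 = $226
mini PC: $237.55 + (32/1000) kW × 10000 h × $0.10 = $237.55 + $32 = $269.55
Saving = $226 − $269.55 = −$43.55

-$43.55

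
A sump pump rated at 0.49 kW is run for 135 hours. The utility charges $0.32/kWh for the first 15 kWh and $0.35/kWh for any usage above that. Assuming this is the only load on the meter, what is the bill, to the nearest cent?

Energy = 0.49 kW × 135 h = 66.15 kWh
Tier 1 (0–15 kWh): 15 × $0.32 = $4.8
Above 15 kWh: 51.15 × $0.35 = $17.9025
Bill = $22.70

$22.70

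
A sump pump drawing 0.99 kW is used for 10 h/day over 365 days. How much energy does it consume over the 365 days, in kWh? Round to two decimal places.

Runtime = 10 h/day × 365 days = 3650 h
Energy = 0.99 kW × 3650 h = 3613.5 kWh

3613.50 kWh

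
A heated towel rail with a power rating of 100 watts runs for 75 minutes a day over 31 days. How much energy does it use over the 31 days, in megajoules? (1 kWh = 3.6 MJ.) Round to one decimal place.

14.0 MJ

Runtime = 75 min × 31 = 2325 min = 38.75 h
Energy = 0.1 kW × 38.75 h = 3.875 kWh
= 3.875 × 3.6 MJ = 14.0 MJ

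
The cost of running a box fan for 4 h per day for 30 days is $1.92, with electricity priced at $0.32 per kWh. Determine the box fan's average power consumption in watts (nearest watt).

50 W

Energy = $1.92 ÷ $0.32/kWh = 6 kWh
Runtime = 4 h/day × 30 days = 120 h
Power = 6 kWh ÷ 120 h = 0.05 kW = 50 W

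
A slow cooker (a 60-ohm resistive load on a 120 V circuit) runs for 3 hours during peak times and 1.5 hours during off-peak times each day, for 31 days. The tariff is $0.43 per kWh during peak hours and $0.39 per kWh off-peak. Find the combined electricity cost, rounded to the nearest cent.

Power = V²/R = 120²/60 = 240 W = 0.24 kW
Peak energy = 0.24 kW × 3 h × 31 = 22.32 kWh
Off-peak energy = 0.24 kW × 1.5 h × 31 = 11.16 kWh
Cost = 22.32 × $0.43 + 11.16 × $0.39 = $9.5976 + $4.3524 = $13.95

$13.95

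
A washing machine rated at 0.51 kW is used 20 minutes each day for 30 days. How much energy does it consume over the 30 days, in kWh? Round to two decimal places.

Runtime = 20 min × 30 = 600 min = 10 h
Energy = 0.51 kW × 10 h = 5.1 kWh

5.10 kWh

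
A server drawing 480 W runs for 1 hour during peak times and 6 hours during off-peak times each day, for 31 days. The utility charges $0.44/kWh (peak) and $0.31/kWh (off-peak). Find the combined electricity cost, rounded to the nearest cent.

$34.22

Peak energy = 0.48 kW × 1 h × 31 = 14.88 kWh
Off-peak energy = 0.48 kW × 6 h × 31 = 89.28 kWh
Cost = 14.88 × $0.44 + 89.28 × $0.31 = $6.5472 + $27.6768 = $34.22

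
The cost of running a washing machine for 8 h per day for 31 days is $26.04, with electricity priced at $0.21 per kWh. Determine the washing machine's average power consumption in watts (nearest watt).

Energy = $26.04 ÷ $0.21/kWh = 124 kWh
Runtime = 8 h/day × 31 days = 248 h
Power = 124 kWh ÷ 248 h = 0.5 kW = 500 W

500 W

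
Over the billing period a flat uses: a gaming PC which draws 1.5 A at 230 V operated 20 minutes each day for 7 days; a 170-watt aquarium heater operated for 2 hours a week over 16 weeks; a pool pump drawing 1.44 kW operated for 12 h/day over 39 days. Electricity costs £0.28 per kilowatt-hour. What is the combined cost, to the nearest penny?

gaming PC: Power = 1.5 A × 230 V = 345 W = 0.345 kW
gaming PC: Runtime = 20 min × 7 = 140 min = 2.333333… h
gaming PC: 0.345 kW × 2.333333… h = 0.805 kWh
aquarium heater: Runtime = 2 h/week × 16 weeks = 32 h
aquarium heater: 0.17 kW × 32 h = 5.44 kWh
pool pump: Runtime = 12 h/day × 39 days = 468 h
pool pump: 1.44 kW × 468 h = 673.92 kWh
Total energy = 680.165 kWh
Cost = 680.165 × £0.28 = £190.45

£190.45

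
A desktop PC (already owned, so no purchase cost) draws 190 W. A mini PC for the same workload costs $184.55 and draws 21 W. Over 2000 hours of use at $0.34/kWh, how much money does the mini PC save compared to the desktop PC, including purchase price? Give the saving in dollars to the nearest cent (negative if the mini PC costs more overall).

-$69.63

desktop PC: $0.00 + (190/1000) kW × 2000 h × $0.34 = $0.00 + $129.2 = $129.2
mini PC: $184.55 + (21/1000) kW × 2000 h × $0.34 = $184.55 + $14.28 = $198.83
Saving = $129.2 − $198.83 = −$69.63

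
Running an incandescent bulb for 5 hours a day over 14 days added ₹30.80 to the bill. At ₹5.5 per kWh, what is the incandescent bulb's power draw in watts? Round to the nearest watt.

Energy = ₹30.80 ÷ ₹5.5/kWh = 5.6 kWh
Runtime = 5 h/day × 14 days = 70 h
Power = 5.6 kWh ÷ 70 h = 0.08 kW = 80 W

80 W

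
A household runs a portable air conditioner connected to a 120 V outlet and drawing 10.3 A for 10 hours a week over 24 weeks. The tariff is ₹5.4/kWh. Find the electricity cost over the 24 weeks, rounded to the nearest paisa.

₹1601.86

Power = 10.3 A × 120 V = 1236 W = 1.236 kW
Runtime = 10 h/week × 24 weeks = 240 h
Energy = 1.236 kW × 240 h = 296.64 kWh
Cost = 296.64 kWh × ₹5.4/kWh = ₹1601.86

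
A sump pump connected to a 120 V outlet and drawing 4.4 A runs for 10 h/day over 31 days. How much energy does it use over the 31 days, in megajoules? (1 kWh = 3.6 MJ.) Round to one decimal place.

Power = 4.4 A × 120 V = 528 W = 0.528 kW
Runtime = 10 h/day × 31 days = 310 h
Energy = 0.528 kW × 310 h = 163.68 kWh
= 163.68 × 3.6 MJ = 589.2 MJ

589.2 MJ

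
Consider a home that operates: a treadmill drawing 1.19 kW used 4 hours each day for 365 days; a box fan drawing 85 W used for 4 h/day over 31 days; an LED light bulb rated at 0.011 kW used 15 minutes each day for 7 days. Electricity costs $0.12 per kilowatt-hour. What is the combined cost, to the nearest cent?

$209.76

treadmill: Runtime = 4 h/day × 365 days = 1460 h
treadmill: 1.19 kW × 1460 h = 1737.4 kWh
box fan: Runtime = 4 h/day × 31 days = 124 h
box fan: 0.085 kW × 124 h = 10.54 kWh
LED light bulb: Runtime = 15 min × 7 = 105 min = 1.75 h
LED light bulb: 0.011 kW × 1.75 h = 0.01925 kWh
Total energy = 1747.95925 kWh
Cost = 1747.95925 × $0.12 = $209.76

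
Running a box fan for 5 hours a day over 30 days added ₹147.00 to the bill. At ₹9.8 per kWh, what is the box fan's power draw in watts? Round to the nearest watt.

Energy = ₹147.00 ÷ ₹9.8/kWh = 15 kWh
Runtime = 5 h/day × 30 days = 150 h
Power = 15 kWh ÷ 150 h = 0.1 kW = 100 W

100 W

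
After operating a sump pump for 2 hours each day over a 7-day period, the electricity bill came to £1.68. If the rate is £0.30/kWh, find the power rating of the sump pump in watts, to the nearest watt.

Energy = £1.68 ÷ £0.30/kWh = 5.6 kWh
Runtime = 2 h/day × 7 days = 14 h
Power = 5.6 kWh ÷ 14 h = 0.4 kW = 400 W

400 W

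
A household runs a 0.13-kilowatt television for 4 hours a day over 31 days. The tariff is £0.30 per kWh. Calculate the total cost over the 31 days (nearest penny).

£4.84

Runtime = 4 h/day × 31 days = 124 h
Energy = 0.13 kW × 124 h = 16.12 kWh
Cost = 16.12 kWh × £0.30/kWh = £4.84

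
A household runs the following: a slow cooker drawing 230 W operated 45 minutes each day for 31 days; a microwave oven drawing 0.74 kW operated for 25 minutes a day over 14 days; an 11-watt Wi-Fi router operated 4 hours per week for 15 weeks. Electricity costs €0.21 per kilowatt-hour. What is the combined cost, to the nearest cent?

slow cooker: Runtime = 45 min × 31 = 1395 min = 23.25 h
slow cooker: 0.23 kW × 23.25 h = 5.3475 kWh
microwave oven: Runtime = 25 min × 14 = 350 min = 5.833333… h
microwave oven: 0.74 kW × 5.833333… h = 4.316666… kWh
Wi-Fi router: Runtime = 4 h/week × 15 weeks = 60 h
Wi-Fi router: 0.011 kW × 60 h = 0.66 kWh
Total energy = 10.324166… kWh
Cost = 10.324166… × €0.21 = €2.17

€2.17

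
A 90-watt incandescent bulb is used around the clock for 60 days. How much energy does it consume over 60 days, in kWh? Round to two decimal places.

Runtime = 24 h × 60 = 1440 h
Energy = 0.09 kW × 1440 h = 129.6 kWh

129.60 kWh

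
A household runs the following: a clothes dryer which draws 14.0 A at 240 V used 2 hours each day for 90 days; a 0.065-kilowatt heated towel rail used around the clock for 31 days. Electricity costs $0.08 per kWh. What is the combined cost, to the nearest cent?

clothes dryer: Power = 14.0 A × 240 V = 3360 W = 3.36 kW
clothes dryer: Runtime = 2 h/day × 90 days = 180 h
clothes dryer: 3.36 kW × 180 h = 604.8 kWh
heated towel rail: Runtime = 24 h × 31 = 744 h
heated towel rail: 0.065 kW × 744 h = 48.36 kWh
Total energy = 653.16 kWh
Cost = 653.16 × $0.08 = $52.25

$52.25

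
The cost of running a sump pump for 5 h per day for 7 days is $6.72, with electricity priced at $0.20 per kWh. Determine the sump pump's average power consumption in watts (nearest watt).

960 W

Energy = $6.72 ÷ $0.20/kWh = 33.6 kWh
Runtime = 5 h/day × 7 days = 35 h
Power = 33.6 kWh ÷ 35 h = 0.96 kW = 960 W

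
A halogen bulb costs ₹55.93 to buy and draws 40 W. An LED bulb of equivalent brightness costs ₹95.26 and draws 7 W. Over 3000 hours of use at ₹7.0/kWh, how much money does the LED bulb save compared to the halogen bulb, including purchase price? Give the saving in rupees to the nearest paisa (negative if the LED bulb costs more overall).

₹653.67

halogen bulb: ₹55.93 + (40/1000) kW × 3000 h × ₹7.0 = ₹55.93 + ₹840 = ₹895.93
LED bulb: ₹95.26 + (7/1000) kW × 3000 h × ₹7.0 = ₹95.26 + ₹147 = ₹242.26
Saving = ₹895.93 − ₹242.26 = ₹653.67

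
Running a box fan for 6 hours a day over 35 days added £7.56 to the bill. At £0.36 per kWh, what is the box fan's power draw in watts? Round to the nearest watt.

100 W

Energy = £7.56 ÷ £0.36/kWh = 21 kWh
Runtime = 6 h/day × 35 days = 210 h
Power = 21 kWh ÷ 210 h = 0.1 kW = 100 W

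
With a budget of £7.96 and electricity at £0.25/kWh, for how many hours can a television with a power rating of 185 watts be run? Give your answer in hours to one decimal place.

Energy available = £7.96 ÷ £0.25/kWh = 31.84 kWh
Hours = 31.84 kWh ÷ 0.185 kW = 172.1 h

172.1 h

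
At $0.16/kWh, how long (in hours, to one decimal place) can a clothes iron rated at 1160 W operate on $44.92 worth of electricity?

Energy available = $44.92 ÷ $0.16/kWh = 280.75 kWh
Hours = 280.75 kWh ÷ 1.16 kW = 242.0 h

242.0 h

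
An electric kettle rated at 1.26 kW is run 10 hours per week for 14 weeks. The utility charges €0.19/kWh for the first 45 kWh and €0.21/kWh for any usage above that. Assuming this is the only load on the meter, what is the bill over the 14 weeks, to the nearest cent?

Runtime = 10 h/week × 14 weeks = 140 h
Energy = 1.26 kW × 140 h = 176.4 kWh
Tier 1 (0–45 kWh): 45 × €0.19 = €8.55
Above 45 kWh: 131.4 × €0.21 = €27.594
Bill = €36.14

€36.14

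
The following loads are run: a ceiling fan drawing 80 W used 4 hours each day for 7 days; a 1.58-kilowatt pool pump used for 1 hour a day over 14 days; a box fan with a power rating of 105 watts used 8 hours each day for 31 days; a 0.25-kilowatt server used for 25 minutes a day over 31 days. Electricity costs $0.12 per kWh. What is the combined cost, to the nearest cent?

$6.44

ceiling fan: Runtime = 4 h/day × 7 days = 28 h
ceiling fan: 0.08 kW × 28 h = 2.24 kWh
pool pump: Runtime = 1 h/day × 14 days = 14 h
pool pump: 1.58 kW × 14 h = 22.12 kWh
box fan: Runtime = 8 h/day × 31 days = 248 h
box fan: 0.105 kW × 248 h = 26.04 kWh
server: Runtime = 25 min × 31 = 775 min = 12.916666… h
server: 0.25 kW × 12.916666… h = 3.229166… kWh
Total energy = 53.629166… kWh
Cost = 53.629166… × $0.12 = $6.44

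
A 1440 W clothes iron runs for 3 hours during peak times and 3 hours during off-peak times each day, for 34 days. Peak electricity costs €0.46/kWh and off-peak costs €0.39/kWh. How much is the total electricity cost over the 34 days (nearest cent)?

€124.85

Peak energy = 1.44 kW × 3 h × 34 = 146.88 kWh
Off-peak energy = 1.44 kW × 3 h × 34 = 146.88 kWh
Cost = 146.88 × €0.46 + 146.88 × €0.39 = €67.5648 + €57.2832 = €124.85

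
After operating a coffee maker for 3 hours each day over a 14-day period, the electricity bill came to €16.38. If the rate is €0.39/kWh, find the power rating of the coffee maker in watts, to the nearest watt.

Energy = €16.38 ÷ €0.39/kWh = 42 kWh
Runtime = 3 h/day × 14 days = 42 h
Power = 42 kWh ÷ 42 h = 1 kW = 1000 W

1000 W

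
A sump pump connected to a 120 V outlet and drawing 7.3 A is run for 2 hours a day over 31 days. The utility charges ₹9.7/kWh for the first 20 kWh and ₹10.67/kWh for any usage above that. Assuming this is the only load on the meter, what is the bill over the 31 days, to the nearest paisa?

Power = 7.3 A × 120 V = 876 W = 0.876 kW
Runtime = 2 h/day × 31 days = 62 h
Energy = 0.876 kW × 62 h = 54.312 kWh
Tier 1 (0–20 kWh): 20 × ₹9.7 = ₹194
Above 20 kWh: 34.312 × ₹10.67 = ₹366.10904
Bill = ₹560.11

₹560.11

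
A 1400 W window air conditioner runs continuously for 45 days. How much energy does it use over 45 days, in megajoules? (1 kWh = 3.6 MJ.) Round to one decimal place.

5443.2 MJ

Runtime = 24 h × 45 = 1080 h
Energy = 1.4 kW × 1080 h = 1512 kWh
= 1512 × 3.6 MJ = 5443.2 MJ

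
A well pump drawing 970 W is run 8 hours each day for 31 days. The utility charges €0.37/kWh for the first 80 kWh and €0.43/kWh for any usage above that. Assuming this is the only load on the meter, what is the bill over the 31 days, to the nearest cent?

€98.64

Runtime = 8 h/day × 31 days = 248 h
Energy = 0.97 kW × 248 h = 240.56 kWh
Tier 1 (0–80 kWh): 80 × €0.37 = €29.6
Above 80 kWh: 160.56 × €0.43 = €69.0408
Bill = €98.64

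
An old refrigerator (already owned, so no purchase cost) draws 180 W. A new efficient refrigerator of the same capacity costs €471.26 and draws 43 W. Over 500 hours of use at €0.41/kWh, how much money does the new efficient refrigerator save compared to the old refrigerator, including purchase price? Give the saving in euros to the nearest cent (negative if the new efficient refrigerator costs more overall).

old refrigerator: €0.00 + (180/1000) kW × 500 h × €0.41 = €0.00 + €36.9 = €36.9
new efficient refrigerator: €471.26 + (43/1000) kW × 500 h × €0.41 = €471.26 + €8.815 = €480.075
Saving = €36.9 − €480.075 = −€443.175 → -€443.18

-€443.18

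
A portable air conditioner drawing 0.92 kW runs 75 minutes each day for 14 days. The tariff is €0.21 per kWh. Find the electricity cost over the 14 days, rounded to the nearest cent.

Runtime = 75 min × 14 = 1050 min = 17.5 h
Energy = 0.92 kW × 17.5 h = 16.1 kWh
Cost = 16.1 kWh × €0.21/kWh = €3.38

€3.38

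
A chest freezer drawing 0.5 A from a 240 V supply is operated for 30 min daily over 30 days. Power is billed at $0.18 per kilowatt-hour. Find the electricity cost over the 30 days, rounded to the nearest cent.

$0.32

Power = 0.5 A × 240 V = 120 W = 0.12 kW
Runtime = 30 min × 30 = 900 min = 15 h
Energy = 0.12 kW × 15 h = 1.8 kWh
Cost = 1.8 kWh × $0.18/kWh = $0.32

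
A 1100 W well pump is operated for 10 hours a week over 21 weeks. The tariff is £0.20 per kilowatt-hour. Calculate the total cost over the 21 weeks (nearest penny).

£46.20

Runtime = 10 h/week × 21 weeks = 210 h
Energy = 1.1 kW × 210 h = 231 kWh
Cost = 231 kWh × £0.20/kWh = £46.20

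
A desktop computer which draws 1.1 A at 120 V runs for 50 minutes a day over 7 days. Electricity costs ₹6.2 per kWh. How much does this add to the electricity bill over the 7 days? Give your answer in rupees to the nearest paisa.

Power = 1.1 A × 120 V = 132 W = 0.132 kW
Runtime = 50 min × 7 = 350 min = 5.833333… h
Energy = 0.132 kW × 5.833333… h = 0.77 kWh
Cost = 0.77 kWh × ₹6.2/kWh = ₹4.77

₹4.77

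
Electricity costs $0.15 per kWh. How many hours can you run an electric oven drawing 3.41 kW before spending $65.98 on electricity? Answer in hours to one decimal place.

129.0 h

Energy available = $65.98 ÷ $0.15/kWh = 439.8667 kWh
Hours = 439.8667 kWh ÷ 3.41 kW = 129.0 h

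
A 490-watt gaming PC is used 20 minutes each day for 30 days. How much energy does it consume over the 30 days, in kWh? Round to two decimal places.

Runtime = 20 min × 30 = 600 min = 10 h
Energy = 0.49 kW × 10 h = 4.9 kWh

4.90 kWh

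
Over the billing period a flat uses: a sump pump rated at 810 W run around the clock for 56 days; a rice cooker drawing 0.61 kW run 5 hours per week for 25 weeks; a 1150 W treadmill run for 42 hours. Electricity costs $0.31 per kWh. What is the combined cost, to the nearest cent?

sump pump: Runtime = 24 h × 56 = 1344 h
sump pump: 0.81 kW × 1344 h = 1088.64 kWh
rice cooker: Runtime = 5 h/week × 25 weeks = 125 h
rice cooker: 0.61 kW × 125 h = 76.25 kWh
treadmill: 1.15 kW × 42 h = 48.3 kWh
Total energy = 1213.19 kWh
Cost = 1213.19 × $0.31 = $376.09

$376.09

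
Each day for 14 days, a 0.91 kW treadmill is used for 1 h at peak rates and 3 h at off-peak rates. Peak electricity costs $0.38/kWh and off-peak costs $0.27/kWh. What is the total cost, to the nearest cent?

Peak energy = 0.91 kW × 1 h × 14 = 12.74 kWh
Off-peak energy = 0.91 kW × 3 h × 14 = 38.22 kWh
Cost = 12.74 × $0.38 + 38.22 × $0.27 = $4.8412 + $10.3194 = $15.16

$15.16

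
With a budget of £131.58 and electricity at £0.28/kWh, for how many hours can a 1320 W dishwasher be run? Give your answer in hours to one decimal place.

Energy available = £131.58 ÷ £0.28/kWh = 469.9286 kWh
Hours = 469.9286 kWh ÷ 1.32 kW = 356.0 h

356.0 h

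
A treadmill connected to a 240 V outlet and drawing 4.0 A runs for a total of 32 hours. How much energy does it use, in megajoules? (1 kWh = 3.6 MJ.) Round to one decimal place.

110.6 MJ

Power = 4.0 A × 240 V = 960 W = 0.96 kW
Energy = 0.96 kW × 32 h = 30.72 kWh
= 30.72 × 3.6 MJ = 110.6 MJ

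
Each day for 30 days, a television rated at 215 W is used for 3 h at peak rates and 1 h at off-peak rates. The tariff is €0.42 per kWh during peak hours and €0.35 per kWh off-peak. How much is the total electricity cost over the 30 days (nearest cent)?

€10.38

Peak energy = 0.215 kW × 3 h × 30 = 19.35 kWh
Off-peak energy = 0.215 kW × 1 h × 30 = 6.45 kWh
Cost = 19.35 × €0.42 + 6.45 × €0.35 = €8.127 + €2.2575 = €10.38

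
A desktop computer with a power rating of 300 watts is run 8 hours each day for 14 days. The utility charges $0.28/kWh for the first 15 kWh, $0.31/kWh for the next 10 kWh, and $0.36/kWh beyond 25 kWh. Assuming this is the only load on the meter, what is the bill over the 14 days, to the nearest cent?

$10.40

Runtime = 8 h/day × 14 days = 112 h
Energy = 0.3 kW × 112 h = 33.6 kWh
Tier 1 (0–15 kWh): 15 × $0.28 = $4.2
Tier 2 (15–25 kWh): 10 × $0.31 = $3.1
Above 25 kWh: 8.6 × $0.36 = $3.096
Bill = $10.40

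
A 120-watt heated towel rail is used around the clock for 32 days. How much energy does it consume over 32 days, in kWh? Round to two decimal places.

Runtime = 24 h × 32 = 768 h
Energy = 0.12 kW × 768 h = 92.16 kWh

92.16 kWh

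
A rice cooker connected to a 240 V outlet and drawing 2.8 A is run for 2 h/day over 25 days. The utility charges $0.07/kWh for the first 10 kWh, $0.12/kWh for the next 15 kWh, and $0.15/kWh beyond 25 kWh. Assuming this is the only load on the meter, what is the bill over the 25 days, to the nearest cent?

Power = 2.8 A × 240 V = 672 W = 0.672 kW
Runtime = 2 h/day × 25 days = 50 h
Energy = 0.672 kW × 50 h = 33.6 kWh
Tier 1 (0–10 kWh): 10 × $0.07 = $0.7
Tier 2 (10–25 kWh): 15 × $0.12 = $1.8
Above 25 kWh: 8.6 × $0.15 = $1.29
Bill = $3.79

$3.79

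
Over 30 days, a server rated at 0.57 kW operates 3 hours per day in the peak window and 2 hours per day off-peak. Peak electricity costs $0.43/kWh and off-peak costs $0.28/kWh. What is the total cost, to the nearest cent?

$31.64

Peak energy = 0.57 kW × 3 h × 30 = 51.3 kWh
Off-peak energy = 0.57 kW × 2 h × 30 = 34.2 kWh
Cost = 51.3 × $0.43 + 34.2 × $0.28 = $22.059 + $9.576 = $31.64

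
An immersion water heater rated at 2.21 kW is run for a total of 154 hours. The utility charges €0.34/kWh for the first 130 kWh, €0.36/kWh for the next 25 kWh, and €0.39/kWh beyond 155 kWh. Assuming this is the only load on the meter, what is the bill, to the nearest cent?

Energy = 2.21 kW × 154 h = 340.34 kWh
Tier 1 (0–130 kWh): 130 × €0.34 = €44.2
Tier 2 (130–155 kWh): 25 × €0.36 = €9
Above 155 kWh: 185.34 × €0.39 = €72.2826
Bill = €125.48

€125.48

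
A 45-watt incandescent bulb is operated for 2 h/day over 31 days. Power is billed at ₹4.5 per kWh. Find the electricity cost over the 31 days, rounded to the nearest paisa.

Runtime = 2 h/day × 31 days = 62 h
Energy = 0.045 kW × 62 h = 2.79 kWh
Cost = 2.79 kWh × ₹4.5/kWh = ₹12.56

₹12.56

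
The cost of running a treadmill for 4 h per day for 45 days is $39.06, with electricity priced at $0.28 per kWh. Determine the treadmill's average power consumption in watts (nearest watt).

Energy = $39.06 ÷ $0.28/kWh = 139.5 kWh
Runtime = 4 h/day × 45 days = 180 h
Power = 139.5 kWh ÷ 180 h = 0.775 kW = 775 W

775 W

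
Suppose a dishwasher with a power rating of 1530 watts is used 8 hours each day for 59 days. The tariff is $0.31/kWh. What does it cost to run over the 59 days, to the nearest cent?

Runtime = 8 h/day × 59 days = 472 h
Energy = 1.53 kW × 472 h = 722.16 kWh
Cost = 722.16 kWh × $0.31/kWh = $223.87

$223.87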